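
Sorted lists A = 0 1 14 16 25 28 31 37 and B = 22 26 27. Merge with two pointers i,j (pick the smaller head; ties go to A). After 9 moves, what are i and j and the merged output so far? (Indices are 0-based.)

i=6, j=3, merged so far=[0, 1, 14, 16, 22, 25, 26, 27, 28]

i=0 j=0: A[i]=0<=B[j]=22 take 0, i++
i=1 j=0: A[i]=1<=B[j]=22 take 1, i++
i=2 j=0: A[i]=14<=B[j]=22 take 14, i++
i=3 j=0: A[i]=16<=B[j]=22 take 16, i++
i=4 j=0: A[i]=25>B[j]=22 take 22, j++
i=4 j=1: A[i]=25<=B[j]=26 take 25, i++
i=5 j=1: A[i]=28>B[j]=26 take 26, j++
i=5 j=2: A[i]=28>B[j]=27 take 27, j++
i=5 j=3: B done, take A[i]=28, i++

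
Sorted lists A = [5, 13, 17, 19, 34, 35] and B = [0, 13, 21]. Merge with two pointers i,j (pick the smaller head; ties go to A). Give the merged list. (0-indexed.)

i=0 j=0: A[i]=5>B[j]=0 take 0, j++
i=0 j=1: A[i]=5<=B[j]=13 take 5, i++
i=1 j=1: A[i]=13<=B[j]=13 take 13, i++
i=2 j=1: A[i]=17>B[j]=13 take 13, j++
i=2 j=2: A[i]=17<=B[j]=21 take 17, i++
i=3 j=2: A[i]=19<=B[j]=21 take 19, i++
i=4 j=2: A[i]=34>B[j]=21 take 21, j++
i=4 j=3: B done, take A[i]=34, i++
i=5 j=3: B done, take A[i]=35, i++

[0, 5, 13, 13, 17, 19, 21, 34, 35]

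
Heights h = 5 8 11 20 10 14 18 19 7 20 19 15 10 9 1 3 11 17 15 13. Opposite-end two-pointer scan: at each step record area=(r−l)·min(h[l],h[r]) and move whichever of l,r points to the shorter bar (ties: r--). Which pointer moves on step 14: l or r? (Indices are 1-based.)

[1,20] min(5,13)*19=95 best=95 * → l++
[2,20] min(8,13)*18=144 best=144 * → l++
[3,20] min(11,13)*17=187 best=187 * → l++
[4,20] min(20,13)*16=208 best=208 * → r--
[4,19] min(20,15)*15=225 best=225 * → r--
[4,18] min(20,17)*14=238 best=238 * → r--
[4,17] min(20,11)*13=143 best=238 → r--
[4,16] min(20,3)*12=36 best=238 → r--
[4,15] min(20,1)*11=11 best=238 → r--
[4,14] min(20,9)*10=90 best=238 → r--
[4,13] min(20,10)*9=90 best=238 → r--
[4,12] min(20,15)*8=120 best=238 → r--
[4,11] min(20,19)*7=133 best=238 → r--
[4,10] min(20,20)*6=120 best=238 → r--

r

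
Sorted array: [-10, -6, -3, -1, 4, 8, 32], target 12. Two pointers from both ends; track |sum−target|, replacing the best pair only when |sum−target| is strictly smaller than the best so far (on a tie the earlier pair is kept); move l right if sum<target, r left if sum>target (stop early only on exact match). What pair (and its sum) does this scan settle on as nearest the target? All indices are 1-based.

pair (4, 8) with sum 12 (|Δ|=0)

[1,7] -10+32=22 d=10 * → r--
[1,6] -10+8=-2 d=14 → l++
[2,6] -6+8=2 d=10 → l++
[3,6] -3+8=5 d=7 * → l++
[4,6] -1+8=7 d=5 * → l++
[5,6] 4+8=12 d=0 * → stop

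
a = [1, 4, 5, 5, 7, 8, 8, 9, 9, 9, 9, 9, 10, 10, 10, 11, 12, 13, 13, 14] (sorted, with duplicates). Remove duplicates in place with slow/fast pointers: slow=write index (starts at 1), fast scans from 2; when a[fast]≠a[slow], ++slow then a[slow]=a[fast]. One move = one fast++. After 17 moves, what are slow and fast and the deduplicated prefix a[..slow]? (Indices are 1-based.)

slow=10, fast=19, prefix=[1, 4, 5, 7, 8, 9, 10, 11, 12, 13]

slow=1 fast=2: a[fast]=4≠a[slow]=1 write a[2]=4, slow++,fast++
slow=2 fast=3: a[fast]=5≠a[slow]=4 write a[3]=5, slow++,fast++
slow=3 fast=4: a[fast]=5=a[slow] dup, fast++
slow=3 fast=5: a[fast]=7≠a[slow]=5 write a[4]=7, slow++,fast++
slow=4 fast=6: a[fast]=8≠a[slow]=7 write a[5]=8, slow++,fast++
slow=5 fast=7: a[fast]=8=a[slow] dup, fast++
slow=5 fast=8: a[fast]=9≠a[slow]=8 write a[6]=9, slow++,fast++
slow=6 fast=9: a[fast]=9=a[slow] dup, fast++
slow=6 fast=10: a[fast]=9=a[slow] dup, fast++
slow=6 fast=11: a[fast]=9=a[slow] dup, fast++
slow=6 fast=12: a[fast]=9=a[slow] dup, fast++
slow=6 fast=13: a[fast]=10≠a[slow]=9 write a[7]=10, slow++,fast++
slow=7 fast=14: a[fast]=10=a[slow] dup, fast++
slow=7 fast=15: a[fast]=10=a[slow] dup, fast++
slow=7 fast=16: a[fast]=11≠a[slow]=10 write a[8]=11, slow++,fast++
slow=8 fast=17: a[fast]=12≠a[slow]=11 write a[9]=12, slow++,fast++
slow=9 fast=18: a[fast]=13≠a[slow]=12 write a[10]=13, slow++,fast++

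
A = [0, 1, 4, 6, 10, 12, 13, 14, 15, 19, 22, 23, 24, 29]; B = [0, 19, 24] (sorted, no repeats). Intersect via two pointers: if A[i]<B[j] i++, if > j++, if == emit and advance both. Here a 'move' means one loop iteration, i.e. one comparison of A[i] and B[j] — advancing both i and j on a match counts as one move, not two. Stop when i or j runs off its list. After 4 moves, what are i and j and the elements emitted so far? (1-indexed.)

i=5, j=2, emitted=[0]

[i=1,j=1] 0==0 emit → i++,j++
[i=2,j=2] 1<19 → i++
[i=3,j=2] 4<19 → i++
[i=4,j=2] 6<19 → i++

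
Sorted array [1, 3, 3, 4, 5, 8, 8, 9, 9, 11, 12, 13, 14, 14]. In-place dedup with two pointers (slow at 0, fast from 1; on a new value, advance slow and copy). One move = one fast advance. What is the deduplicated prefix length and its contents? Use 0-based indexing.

length 10; prefix = [1, 3, 4, 5, 8, 9, 11, 12, 13, 14]

(s=0,f=1) a[fast]=3≠a[slow]=1 write a[1]=3 → slow++,fast++
(s=1,f=2) a[fast]=3=a[slow] dup → fast++
(s=1,f=3) a[fast]=4≠a[slow]=3 write a[2]=4 → slow++,fast++
(s=2,f=4) a[fast]=5≠a[slow]=4 write a[3]=5 → slow++,fast++
(s=3,f=5) a[fast]=8≠a[slow]=5 write a[4]=8 → slow++,fast++
(s=4,f=6) a[fast]=8=a[slow] dup → fast++
(s=4,f=7) a[fast]=9≠a[slow]=8 write a[5]=9 → slow++,fast++
(s=5,f=8) a[fast]=9=a[slow] dup → fast++
(s=5,f=9) a[fast]=11≠a[slow]=9 write a[6]=11 → slow++,fast++
(s=6,f=10) a[fast]=12≠a[slow]=11 write a[7]=12 → slow++,fast++
(s=7,f=11) a[fast]=13≠a[slow]=12 write a[8]=13 → slow++,fast++
(s=8,f=12) a[fast]=14≠a[slow]=13 write a[9]=14 → slow++,fast++
(s=9,f=13) a[fast]=14=a[slow] dup → fast++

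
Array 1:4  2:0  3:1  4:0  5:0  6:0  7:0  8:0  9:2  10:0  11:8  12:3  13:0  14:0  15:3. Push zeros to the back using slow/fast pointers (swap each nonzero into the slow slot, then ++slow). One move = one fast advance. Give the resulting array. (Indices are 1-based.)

[4, 1, 2, 8, 3, 3, 0, 0, 0, 0, 0, 0, 0, 0, 0]

(s=1,f=1) a[fast]=4≠0 swap→a[1]=4 → slow++,fast++
(s=2,f=2) a[fast]=0 → fast++
(s=2,f=3) a[fast]=1≠0 swap→a[2]=1 → slow++,fast++
(s=3,f=4) a[fast]=0 → fast++
(s=3,f=5) a[fast]=0 → fast++
(s=3,f=6) a[fast]=0 → fast++
(s=3,f=7) a[fast]=0 → fast++
(s=3,f=8) a[fast]=0 → fast++
(s=3,f=9) a[fast]=2≠0 swap→a[3]=2 → slow++,fast++
(s=4,f=10) a[fast]=0 → fast++
(s=4,f=11) a[fast]=8≠0 swap→a[4]=8 → slow++,fast++
(s=5,f=12) a[fast]=3≠0 swap→a[5]=3 → slow++,fast++
(s=6,f=13) a[fast]=0 → fast++
(s=6,f=14) a[fast]=0 → fast++
(s=6,f=15) a[fast]=3≠0 swap→a[6]=3 → slow++,fast++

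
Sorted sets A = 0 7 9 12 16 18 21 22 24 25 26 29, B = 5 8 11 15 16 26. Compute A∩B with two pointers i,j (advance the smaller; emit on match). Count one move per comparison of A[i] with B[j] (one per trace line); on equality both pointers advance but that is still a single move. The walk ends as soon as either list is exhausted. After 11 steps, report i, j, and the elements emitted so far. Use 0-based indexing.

[i=0,j=0] 0<5 → i++
[i=1,j=0] 7>5 → j++
[i=1,j=1] 7<8 → i++
[i=2,j=1] 9>8 → j++
[i=2,j=2] 9<11 → i++
[i=3,j=2] 12>11 → j++
[i=3,j=3] 12<15 → i++
[i=4,j=3] 16>15 → j++
[i=4,j=4] 16==16 emit → i++,j++
[i=5,j=5] 18<26 → i++
[i=6,j=5] 21<26 → i++

i=7, j=5, emitted=[16]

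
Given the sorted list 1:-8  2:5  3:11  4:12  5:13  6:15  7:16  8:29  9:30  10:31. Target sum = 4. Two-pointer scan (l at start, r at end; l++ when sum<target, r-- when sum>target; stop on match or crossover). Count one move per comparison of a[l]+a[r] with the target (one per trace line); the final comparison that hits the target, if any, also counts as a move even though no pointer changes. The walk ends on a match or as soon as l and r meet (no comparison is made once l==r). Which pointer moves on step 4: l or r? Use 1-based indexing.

l=1 r=10: -8+31=23 >4, r--
l=1 r=9: -8+30=22 >4, r--
l=1 r=8: -8+29=21 >4, r--
l=1 r=7: -8+16=8 >4, r--

r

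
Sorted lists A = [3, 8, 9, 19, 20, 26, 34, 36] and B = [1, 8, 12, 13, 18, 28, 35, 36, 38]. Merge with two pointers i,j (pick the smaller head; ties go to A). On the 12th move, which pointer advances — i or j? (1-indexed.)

j

i=1 j=1: A[i]=3>B[j]=1 take 1, j++
i=1 j=2: A[i]=3<=B[j]=8 take 3, i++
i=2 j=2: A[i]=8<=B[j]=8 take 8, i++
i=3 j=2: A[i]=9>B[j]=8 take 8, j++
i=3 j=3: A[i]=9<=B[j]=12 take 9, i++
i=4 j=3: A[i]=19>B[j]=12 take 12, j++
i=4 j=4: A[i]=19>B[j]=13 take 13, j++
i=4 j=5: A[i]=19>B[j]=18 take 18, j++
i=4 j=6: A[i]=19<=B[j]=28 take 19, i++
i=5 j=6: A[i]=20<=B[j]=28 take 20, i++
i=6 j=6: A[i]=26<=B[j]=28 take 26, i++
i=7 j=6: A[i]=34>B[j]=28 take 28, j++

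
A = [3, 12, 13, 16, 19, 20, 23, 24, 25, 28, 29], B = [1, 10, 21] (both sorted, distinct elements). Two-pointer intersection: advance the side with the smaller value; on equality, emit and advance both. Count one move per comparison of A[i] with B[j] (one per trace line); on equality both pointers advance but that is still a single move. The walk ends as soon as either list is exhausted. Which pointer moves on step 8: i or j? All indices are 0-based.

[i=0,j=0] 3>1 → j++
[i=0,j=1] 3<10 → i++
[i=1,j=1] 12>10 → j++
[i=1,j=2] 12<21 → i++
[i=2,j=2] 13<21 → i++
[i=3,j=2] 16<21 → i++
[i=4,j=2] 19<21 → i++
[i=5,j=2] 20<21 → i++

i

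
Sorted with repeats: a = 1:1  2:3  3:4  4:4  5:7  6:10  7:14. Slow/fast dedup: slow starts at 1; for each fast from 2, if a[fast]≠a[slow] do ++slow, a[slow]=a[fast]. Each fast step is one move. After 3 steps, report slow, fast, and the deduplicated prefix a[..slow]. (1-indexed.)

(s=1,f=2) a[fast]=3≠a[slow]=1 write a[2]=3 → slow++,fast++
(s=2,f=3) a[fast]=4≠a[slow]=3 write a[3]=4 → slow++,fast++
(s=3,f=4) a[fast]=4=a[slow] dup → fast++

slow=3, fast=5, prefix=[1, 3, 4]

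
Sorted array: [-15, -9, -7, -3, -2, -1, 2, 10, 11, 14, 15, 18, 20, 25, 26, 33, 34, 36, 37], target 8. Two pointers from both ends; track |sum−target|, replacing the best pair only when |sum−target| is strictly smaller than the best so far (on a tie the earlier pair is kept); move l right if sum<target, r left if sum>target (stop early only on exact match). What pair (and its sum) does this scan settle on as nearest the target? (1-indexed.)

pair (-7, 15) with sum 8 (|Δ|=0)

[1,19] -15+37=22 d=14 * → r--
[1,18] -15+36=21 d=13 * → r--
[1,17] -15+34=19 d=11 * → r--
[1,16] -15+33=18 d=10 * → r--
[1,15] -15+26=11 d=3 * → r--
[1,14] -15+25=10 d=2 * → r--
[1,13] -15+20=5 d=3 → l++
[2,13] -9+20=11 d=3 → r--
[2,12] -9+18=9 d=1 * → r--
[2,11] -9+15=6 d=2 → l++
[3,11] -7+15=8 d=0 * → stop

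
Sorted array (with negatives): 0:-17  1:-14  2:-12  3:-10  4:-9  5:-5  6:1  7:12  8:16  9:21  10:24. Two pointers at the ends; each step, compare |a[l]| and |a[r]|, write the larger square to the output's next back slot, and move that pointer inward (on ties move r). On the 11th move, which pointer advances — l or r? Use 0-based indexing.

r

[0,10] |-17|<=|24| out[10]=576 → r--
[0,9] |-17|<=|21| out[9]=441 → r--
[0,8] |-17|>|16| out[8]=289 → l++
[1,8] |-14|<=|16| out[7]=256 → r--
[1,7] |-14|>|12| out[6]=196 → l++
[2,7] |-12|<=|12| out[5]=144 → r--
[2,6] |-12|>|1| out[4]=144 → l++
[3,6] |-10|>|1| out[3]=100 → l++
[4,6] |-9|>|1| out[2]=81 → l++
[5,6] |-5|>|1| out[1]=25 → l++
[6,6] |1|<=|1| out[0]=1 → r--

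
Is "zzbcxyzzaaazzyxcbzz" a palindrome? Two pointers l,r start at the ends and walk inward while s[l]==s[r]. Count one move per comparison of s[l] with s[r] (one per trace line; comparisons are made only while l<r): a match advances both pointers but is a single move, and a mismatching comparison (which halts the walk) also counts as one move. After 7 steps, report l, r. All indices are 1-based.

l=1 r=19: 'z'=='z', l++,r--
l=2 r=18: 'z'=='z', l++,r--
l=3 r=17: 'b'=='b', l++,r--
l=4 r=16: 'c'=='c', l++,r--
l=5 r=15: 'x'=='x', l++,r--
l=6 r=14: 'y'=='y', l++,r--
l=7 r=13: 'z'=='z', l++,r--

l=8, r=12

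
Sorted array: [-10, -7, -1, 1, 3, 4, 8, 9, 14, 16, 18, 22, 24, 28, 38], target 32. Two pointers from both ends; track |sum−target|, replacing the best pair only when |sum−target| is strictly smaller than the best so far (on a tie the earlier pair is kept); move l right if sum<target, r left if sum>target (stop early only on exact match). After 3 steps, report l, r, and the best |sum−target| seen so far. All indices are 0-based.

l=2, r=13, best |Δ|=1

[0,14] -10+38=28 d=4 * → l++
[1,14] -7+38=31 d=1 * → l++
[2,14] -1+38=37 d=5 → r--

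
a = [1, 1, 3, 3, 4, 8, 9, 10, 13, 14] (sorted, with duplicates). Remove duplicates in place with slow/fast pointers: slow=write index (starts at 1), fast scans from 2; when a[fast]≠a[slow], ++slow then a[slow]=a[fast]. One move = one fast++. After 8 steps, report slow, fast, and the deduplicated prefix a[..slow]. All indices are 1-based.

slow=1 fast=2: a[fast]=1=a[slow] dup, fast++
slow=1 fast=3: a[fast]=3≠a[slow]=1 write a[2]=3, slow++,fast++
slow=2 fast=4: a[fast]=3=a[slow] dup, fast++
slow=2 fast=5: a[fast]=4≠a[slow]=3 write a[3]=4, slow++,fast++
slow=3 fast=6: a[fast]=8≠a[slow]=4 write a[4]=8, slow++,fast++
slow=4 fast=7: a[fast]=9≠a[slow]=8 write a[5]=9, slow++,fast++
slow=5 fast=8: a[fast]=10≠a[slow]=9 write a[6]=10, slow++,fast++
slow=6 fast=9: a[fast]=13≠a[slow]=10 write a[7]=13, slow++,fast++

slow=7, fast=10, prefix=[1, 3, 4, 8, 9, 10, 13]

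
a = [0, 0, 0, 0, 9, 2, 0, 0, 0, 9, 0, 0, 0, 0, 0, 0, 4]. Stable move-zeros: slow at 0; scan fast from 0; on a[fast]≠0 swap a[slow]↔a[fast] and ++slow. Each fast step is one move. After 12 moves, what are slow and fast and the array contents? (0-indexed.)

(s=0,f=0) a[fast]=0 → fast++
(s=0,f=1) a[fast]=0 → fast++
(s=0,f=2) a[fast]=0 → fast++
(s=0,f=3) a[fast]=0 → fast++
(s=0,f=4) a[fast]=9≠0 swap→a[0]=9 → slow++,fast++
(s=1,f=5) a[fast]=2≠0 swap→a[1]=2 → slow++,fast++
(s=2,f=6) a[fast]=0 → fast++
(s=2,f=7) a[fast]=0 → fast++
(s=2,f=8) a[fast]=0 → fast++
(s=2,f=9) a[fast]=9≠0 swap→a[2]=9 → slow++,fast++
(s=3,f=10) a[fast]=0 → fast++
(s=3,f=11) a[fast]=0 → fast++

slow=3, fast=12, a=[9, 2, 9, 0, 0, 0, 0, 0, 0, 0, 0, 0, 0, 0, 0, 0, 4]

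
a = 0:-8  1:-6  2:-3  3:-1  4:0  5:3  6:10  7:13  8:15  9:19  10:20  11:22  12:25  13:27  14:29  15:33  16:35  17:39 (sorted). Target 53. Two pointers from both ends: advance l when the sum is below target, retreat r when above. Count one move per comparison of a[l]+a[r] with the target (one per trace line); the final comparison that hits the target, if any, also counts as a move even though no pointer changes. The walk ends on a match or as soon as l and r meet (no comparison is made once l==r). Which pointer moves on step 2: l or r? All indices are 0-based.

l=0 r=17: -8+39=31 <53, l++
l=1 r=17: -6+39=33 <53, l++

l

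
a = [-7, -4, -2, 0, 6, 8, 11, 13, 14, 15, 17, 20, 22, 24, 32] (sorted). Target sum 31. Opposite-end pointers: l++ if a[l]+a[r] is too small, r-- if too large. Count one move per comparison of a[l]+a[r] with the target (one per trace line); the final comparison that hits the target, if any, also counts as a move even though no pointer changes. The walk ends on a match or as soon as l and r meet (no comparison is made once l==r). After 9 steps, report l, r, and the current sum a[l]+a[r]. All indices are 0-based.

l=0 r=14: -7+32=25 <31, l++
l=1 r=14: -4+32=28 <31, l++
l=2 r=14: -2+32=30 <31, l++
l=3 r=14: 0+32=32 >31, r--
l=3 r=13: 0+24=24 <31, l++
l=4 r=13: 6+24=30 <31, l++
l=5 r=13: 8+24=32 >31, r--
l=5 r=12: 8+22=30 <31, l++
l=6 r=12: 11+22=33 >31, r--

l=6, r=11, sum=31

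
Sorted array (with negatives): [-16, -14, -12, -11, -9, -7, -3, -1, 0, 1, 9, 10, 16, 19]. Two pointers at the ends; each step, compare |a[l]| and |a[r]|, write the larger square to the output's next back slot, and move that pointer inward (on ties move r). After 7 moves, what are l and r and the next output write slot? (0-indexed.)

l=4, r=10, next write slot=6

[0,13] |-16|<=|19| out[13]=361 → r--
[0,12] |-16|<=|16| out[12]=256 → r--
[0,11] |-16|>|10| out[11]=256 → l++
[1,11] |-14|>|10| out[10]=196 → l++
[2,11] |-12|>|10| out[9]=144 → l++
[3,11] |-11|>|10| out[8]=121 → l++
[4,11] |-9|<=|10| out[7]=100 → r--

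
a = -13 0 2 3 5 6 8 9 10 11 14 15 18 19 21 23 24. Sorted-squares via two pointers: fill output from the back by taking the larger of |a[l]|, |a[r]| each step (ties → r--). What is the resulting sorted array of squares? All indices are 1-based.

l=1 r=17: |-13|<=|24| out[17]=576, r--
l=1 r=16: |-13|<=|23| out[16]=529, r--
l=1 r=15: |-13|<=|21| out[15]=441, r--
l=1 r=14: |-13|<=|19| out[14]=361, r--
l=1 r=13: |-13|<=|18| out[13]=324, r--
l=1 r=12: |-13|<=|15| out[12]=225, r--
l=1 r=11: |-13|<=|14| out[11]=196, r--
l=1 r=10: |-13|>|11| out[10]=169, l++
l=2 r=10: |0|<=|11| out[9]=121, r--
l=2 r=9: |0|<=|10| out[8]=100, r--
l=2 r=8: |0|<=|9| out[7]=81, r--
l=2 r=7: |0|<=|8| out[6]=64, r--
l=2 r=6: |0|<=|6| out[5]=36, r--
l=2 r=5: |0|<=|5| out[4]=25, r--
l=2 r=4: |0|<=|3| out[3]=9, r--
l=2 r=3: |0|<=|2| out[2]=4, r--
l=2 r=2: |0|<=|0| out[1]=0, r--

[0, 4, 9, 25, 36, 64, 81, 100, 121, 169, 196, 225, 324, 361, 441, 529, 576]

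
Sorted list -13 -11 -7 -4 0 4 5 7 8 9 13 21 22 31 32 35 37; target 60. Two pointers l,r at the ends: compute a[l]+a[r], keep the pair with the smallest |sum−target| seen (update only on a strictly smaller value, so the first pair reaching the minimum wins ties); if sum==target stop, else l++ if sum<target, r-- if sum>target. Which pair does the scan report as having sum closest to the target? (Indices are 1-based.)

pair (22, 37) with sum 59 (|Δ|=1)

l=1 r=17: -13+37=24 d=36 *, l++
l=2 r=17: -11+37=26 d=34 *, l++
l=3 r=17: -7+37=30 d=30 *, l++
l=4 r=17: -4+37=33 d=27 *, l++
l=5 r=17: 0+37=37 d=23 *, l++
l=6 r=17: 4+37=41 d=19 *, l++
l=7 r=17: 5+37=42 d=18 *, l++
l=8 r=17: 7+37=44 d=16 *, l++
l=9 r=17: 8+37=45 d=15 *, l++
l=10 r=17: 9+37=46 d=14 *, l++
l=11 r=17: 13+37=50 d=10 *, l++
l=12 r=17: 21+37=58 d=2 *, l++
l=13 r=17: 22+37=59 d=1 *, l++
l=14 r=17: 31+37=68 d=8, r--
l=14 r=16: 31+35=66 d=6, r--
l=14 r=15: 31+32=63 d=3, r--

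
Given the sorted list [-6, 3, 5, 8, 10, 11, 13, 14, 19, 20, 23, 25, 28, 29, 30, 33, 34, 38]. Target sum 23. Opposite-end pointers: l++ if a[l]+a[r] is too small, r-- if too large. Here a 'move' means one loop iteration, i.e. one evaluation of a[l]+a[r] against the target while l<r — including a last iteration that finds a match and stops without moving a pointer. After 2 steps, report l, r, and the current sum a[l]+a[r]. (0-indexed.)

[0,17] -6+38=32 >23 → r--
[0,16] -6+34=28 >23 → r--

l=0, r=15, sum=27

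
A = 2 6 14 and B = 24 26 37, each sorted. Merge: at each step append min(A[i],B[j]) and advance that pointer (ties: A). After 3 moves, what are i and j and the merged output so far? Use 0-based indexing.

i=0 j=0: A[i]=2<=B[j]=24 take 2, i++
i=1 j=0: A[i]=6<=B[j]=24 take 6, i++
i=2 j=0: A[i]=14<=B[j]=24 take 14, i++

i=3, j=0, merged so far=[2, 6, 14]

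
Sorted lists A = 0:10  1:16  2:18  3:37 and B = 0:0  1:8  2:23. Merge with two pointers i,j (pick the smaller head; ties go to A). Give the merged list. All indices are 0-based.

[0, 8, 10, 16, 18, 23, 37]

i=0 j=0: A[i]=10>B[j]=0 take 0, j++
i=0 j=1: A[i]=10>B[j]=8 take 8, j++
i=0 j=2: A[i]=10<=B[j]=23 take 10, i++
i=1 j=2: A[i]=16<=B[j]=23 take 16, i++
i=2 j=2: A[i]=18<=B[j]=23 take 18, i++
i=3 j=2: A[i]=37>B[j]=23 take 23, j++
i=3 j=3: B done, take A[i]=37, i++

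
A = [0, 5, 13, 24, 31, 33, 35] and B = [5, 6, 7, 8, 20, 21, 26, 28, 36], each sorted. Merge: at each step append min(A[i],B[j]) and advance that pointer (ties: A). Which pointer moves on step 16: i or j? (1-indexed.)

j

[i=1,j=1] A[i]=0<=B[j]=5 take 0 → i++
[i=2,j=1] A[i]=5<=B[j]=5 take 5 → i++
[i=3,j=1] A[i]=13>B[j]=5 take 5 → j++
[i=3,j=2] A[i]=13>B[j]=6 take 6 → j++
[i=3,j=3] A[i]=13>B[j]=7 take 7 → j++
[i=3,j=4] A[i]=13>B[j]=8 take 8 → j++
[i=3,j=5] A[i]=13<=B[j]=20 take 13 → i++
[i=4,j=5] A[i]=24>B[j]=20 take 20 → j++
[i=4,j=6] A[i]=24>B[j]=21 take 21 → j++
[i=4,j=7] A[i]=24<=B[j]=26 take 24 → i++
[i=5,j=7] A[i]=31>B[j]=26 take 26 → j++
[i=5,j=8] A[i]=31>B[j]=28 take 28 → j++
[i=5,j=9] A[i]=31<=B[j]=36 take 31 → i++
[i=6,j=9] A[i]=33<=B[j]=36 take 33 → i++
[i=7,j=9] A[i]=35<=B[j]=36 take 35 → i++
[i=8,j=9] A done, take B[j]=36 → j++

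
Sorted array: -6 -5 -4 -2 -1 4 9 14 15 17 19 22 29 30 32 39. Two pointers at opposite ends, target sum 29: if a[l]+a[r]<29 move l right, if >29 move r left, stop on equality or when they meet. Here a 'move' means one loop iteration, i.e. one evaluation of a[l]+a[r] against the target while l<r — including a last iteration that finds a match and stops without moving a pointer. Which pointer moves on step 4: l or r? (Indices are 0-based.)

l

l=0 r=15: -6+39=33 >29, r--
l=0 r=14: -6+32=26 <29, l++
l=1 r=14: -5+32=27 <29, l++
l=2 r=14: -4+32=28 <29, l++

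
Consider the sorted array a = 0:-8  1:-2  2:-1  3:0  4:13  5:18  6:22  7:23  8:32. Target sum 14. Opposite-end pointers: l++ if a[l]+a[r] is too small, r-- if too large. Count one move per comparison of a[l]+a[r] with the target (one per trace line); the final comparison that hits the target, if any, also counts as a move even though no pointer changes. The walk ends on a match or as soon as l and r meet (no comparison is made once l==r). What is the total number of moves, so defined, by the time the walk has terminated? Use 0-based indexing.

3 moves

l=0 r=8: -8+32=24 >14, r--
l=0 r=7: -8+23=15 >14, r--
l=0 r=6: -8+22=14, found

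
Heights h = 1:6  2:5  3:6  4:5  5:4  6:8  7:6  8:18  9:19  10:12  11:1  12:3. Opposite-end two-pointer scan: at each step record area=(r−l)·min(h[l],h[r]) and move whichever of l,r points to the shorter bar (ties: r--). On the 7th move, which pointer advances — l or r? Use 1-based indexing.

l

l=1 r=12: min(6,3)*11=33 best=33 *, r--
l=1 r=11: min(6,1)*10=10 best=33, r--
l=1 r=10: min(6,12)*9=54 best=54 *, l++
l=2 r=10: min(5,12)*8=40 best=54, l++
l=3 r=10: min(6,12)*7=42 best=54, l++
l=4 r=10: min(5,12)*6=30 best=54, l++
l=5 r=10: min(4,12)*5=20 best=54, l++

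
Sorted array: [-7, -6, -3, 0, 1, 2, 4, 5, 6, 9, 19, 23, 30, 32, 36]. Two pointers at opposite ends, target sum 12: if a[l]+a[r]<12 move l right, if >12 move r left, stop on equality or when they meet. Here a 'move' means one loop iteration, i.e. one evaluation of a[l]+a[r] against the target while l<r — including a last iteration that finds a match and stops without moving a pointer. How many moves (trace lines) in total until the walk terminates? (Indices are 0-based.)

[0,14] -7+36=29 >12 → r--
[0,13] -7+32=25 >12 → r--
[0,12] -7+30=23 >12 → r--
[0,11] -7+23=16 >12 → r--
[0,10] -7+19=12 → found

5 moves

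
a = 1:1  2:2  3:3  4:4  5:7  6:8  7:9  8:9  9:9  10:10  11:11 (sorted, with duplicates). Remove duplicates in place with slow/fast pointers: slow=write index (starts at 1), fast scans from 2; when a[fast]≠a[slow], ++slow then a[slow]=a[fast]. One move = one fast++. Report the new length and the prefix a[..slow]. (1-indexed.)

length 9; prefix = [1, 2, 3, 4, 7, 8, 9, 10, 11]

slow=1 fast=2: a[fast]=2≠a[slow]=1 write a[2]=2, slow++,fast++
slow=2 fast=3: a[fast]=3≠a[slow]=2 write a[3]=3, slow++,fast++
slow=3 fast=4: a[fast]=4≠a[slow]=3 write a[4]=4, slow++,fast++
slow=4 fast=5: a[fast]=7≠a[slow]=4 write a[5]=7, slow++,fast++
slow=5 fast=6: a[fast]=8≠a[slow]=7 write a[6]=8, slow++,fast++
slow=6 fast=7: a[fast]=9≠a[slow]=8 write a[7]=9, slow++,fast++
slow=7 fast=8: a[fast]=9=a[slow] dup, fast++
slow=7 fast=9: a[fast]=9=a[slow] dup, fast++
slow=7 fast=10: a[fast]=10≠a[slow]=9 write a[8]=10, slow++,fast++
slow=8 fast=11: a[fast]=11≠a[slow]=10 write a[9]=11, slow++,fast++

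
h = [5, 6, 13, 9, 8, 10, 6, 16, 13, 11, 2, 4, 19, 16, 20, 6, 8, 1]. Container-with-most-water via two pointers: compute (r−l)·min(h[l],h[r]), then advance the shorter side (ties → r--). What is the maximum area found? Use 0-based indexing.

[0,17] min(5,1)*17=17 best=17 * → r--
[0,16] min(5,8)*16=80 best=80 * → l++
[1,16] min(6,8)*15=90 best=90 * → l++
[2,16] min(13,8)*14=112 best=112 * → r--
[2,15] min(13,6)*13=78 best=112 → r--
[2,14] min(13,20)*12=156 best=156 * → l++
[3,14] min(9,20)*11=99 best=156 → l++
[4,14] min(8,20)*10=80 best=156 → l++
[5,14] min(10,20)*9=90 best=156 → l++
[6,14] min(6,20)*8=48 best=156 → l++
[7,14] min(16,20)*7=112 best=156 → l++
[8,14] min(13,20)*6=78 best=156 → l++
[9,14] min(11,20)*5=55 best=156 → l++
[10,14] min(2,20)*4=8 best=156 → l++
[11,14] min(4,20)*3=12 best=156 → l++
[12,14] min(19,20)*2=38 best=156 → l++
[13,14] min(16,20)*1=16 best=156 → l++

max area = 156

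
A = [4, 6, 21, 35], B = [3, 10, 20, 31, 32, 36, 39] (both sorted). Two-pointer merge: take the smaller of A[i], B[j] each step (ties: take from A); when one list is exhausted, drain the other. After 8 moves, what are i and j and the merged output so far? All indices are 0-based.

i=3, j=5, merged so far=[3, 4, 6, 10, 20, 21, 31, 32]

[i=0,j=0] A[i]=4>B[j]=3 take 3 → j++
[i=0,j=1] A[i]=4<=B[j]=10 take 4 → i++
[i=1,j=1] A[i]=6<=B[j]=10 take 6 → i++
[i=2,j=1] A[i]=21>B[j]=10 take 10 → j++
[i=2,j=2] A[i]=21>B[j]=20 take 20 → j++
[i=2,j=3] A[i]=21<=B[j]=31 take 21 → i++
[i=3,j=3] A[i]=35>B[j]=31 take 31 → j++
[i=3,j=4] A[i]=35>B[j]=32 take 32 → j++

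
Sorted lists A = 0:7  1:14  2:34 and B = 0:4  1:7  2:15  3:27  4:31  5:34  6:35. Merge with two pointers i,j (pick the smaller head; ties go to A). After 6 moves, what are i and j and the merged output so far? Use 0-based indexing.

[i=0,j=0] A[i]=7>B[j]=4 take 4 → j++
[i=0,j=1] A[i]=7<=B[j]=7 take 7 → i++
[i=1,j=1] A[i]=14>B[j]=7 take 7 → j++
[i=1,j=2] A[i]=14<=B[j]=15 take 14 → i++
[i=2,j=2] A[i]=34>B[j]=15 take 15 → j++
[i=2,j=3] A[i]=34>B[j]=27 take 27 → j++

i=2, j=4, merged so far=[4, 7, 7, 14, 15, 27]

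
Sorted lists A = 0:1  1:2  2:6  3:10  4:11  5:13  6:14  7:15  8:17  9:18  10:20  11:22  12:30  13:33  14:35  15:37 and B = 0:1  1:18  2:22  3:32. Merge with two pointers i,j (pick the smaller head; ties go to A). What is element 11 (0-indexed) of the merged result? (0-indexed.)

merged[11] = 18

i=0 j=0: A[i]=1<=B[j]=1 take 1, i++
i=1 j=0: A[i]=2>B[j]=1 take 1, j++
i=1 j=1: A[i]=2<=B[j]=18 take 2, i++
i=2 j=1: A[i]=6<=B[j]=18 take 6, i++
i=3 j=1: A[i]=10<=B[j]=18 take 10, i++
i=4 j=1: A[i]=11<=B[j]=18 take 11, i++
i=5 j=1: A[i]=13<=B[j]=18 take 13, i++
i=6 j=1: A[i]=14<=B[j]=18 take 14, i++
i=7 j=1: A[i]=15<=B[j]=18 take 15, i++
i=8 j=1: A[i]=17<=B[j]=18 take 17, i++
i=9 j=1: A[i]=18<=B[j]=18 take 18, i++
i=10 j=1: A[i]=20>B[j]=18 take 18, j++
i=10 j=2: A[i]=20<=B[j]=22 take 20, i++
i=11 j=2: A[i]=22<=B[j]=22 take 22, i++
i=12 j=2: A[i]=30>B[j]=22 take 22, j++
i=12 j=3: A[i]=30<=B[j]=32 take 30, i++
i=13 j=3: A[i]=33>B[j]=32 take 32, j++
i=13 j=4: B done, take A[i]=33, i++
i=14 j=4: B done, take A[i]=35, i++
i=15 j=4: B done, take A[i]=37, i++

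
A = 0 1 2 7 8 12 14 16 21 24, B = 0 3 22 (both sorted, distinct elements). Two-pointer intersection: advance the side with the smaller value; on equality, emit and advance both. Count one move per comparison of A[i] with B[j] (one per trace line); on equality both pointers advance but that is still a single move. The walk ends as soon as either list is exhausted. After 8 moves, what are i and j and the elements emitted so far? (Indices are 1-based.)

[i=1,j=1] 0==0 emit → i++,j++
[i=2,j=2] 1<3 → i++
[i=3,j=2] 2<3 → i++
[i=4,j=2] 7>3 → j++
[i=4,j=3] 7<22 → i++
[i=5,j=3] 8<22 → i++
[i=6,j=3] 12<22 → i++
[i=7,j=3] 14<22 → i++

i=8, j=3, emitted=[0]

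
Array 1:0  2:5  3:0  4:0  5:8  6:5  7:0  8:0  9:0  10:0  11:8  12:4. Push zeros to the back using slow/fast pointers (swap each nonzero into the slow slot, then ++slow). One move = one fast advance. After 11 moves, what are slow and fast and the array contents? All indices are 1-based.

slow=1 fast=1: a[fast]=0, fast++
slow=1 fast=2: a[fast]=5≠0 swap→a[1]=5, slow++,fast++
slow=2 fast=3: a[fast]=0, fast++
slow=2 fast=4: a[fast]=0, fast++
slow=2 fast=5: a[fast]=8≠0 swap→a[2]=8, slow++,fast++
slow=3 fast=6: a[fast]=5≠0 swap→a[3]=5, slow++,fast++
slow=4 fast=7: a[fast]=0, fast++
slow=4 fast=8: a[fast]=0, fast++
slow=4 fast=9: a[fast]=0, fast++
slow=4 fast=10: a[fast]=0, fast++
slow=4 fast=11: a[fast]=8≠0 swap→a[4]=8, slow++,fast++

slow=5, fast=12, a=[5, 8, 5, 8, 0, 0, 0, 0, 0, 0, 0, 4]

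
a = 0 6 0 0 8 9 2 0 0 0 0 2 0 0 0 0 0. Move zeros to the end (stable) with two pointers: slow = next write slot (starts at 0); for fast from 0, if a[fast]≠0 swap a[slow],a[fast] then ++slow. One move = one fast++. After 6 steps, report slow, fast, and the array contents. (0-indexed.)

slow=3, fast=6, a=[6, 8, 9, 0, 0, 0, 2, 0, 0, 0, 0, 2, 0, 0, 0, 0, 0]

slow=0 fast=0: a[fast]=0, fast++
slow=0 fast=1: a[fast]=6≠0 swap→a[0]=6, slow++,fast++
slow=1 fast=2: a[fast]=0, fast++
slow=1 fast=3: a[fast]=0, fast++
slow=1 fast=4: a[fast]=8≠0 swap→a[1]=8, slow++,fast++
slow=2 fast=5: a[fast]=9≠0 swap→a[2]=9, slow++,fast++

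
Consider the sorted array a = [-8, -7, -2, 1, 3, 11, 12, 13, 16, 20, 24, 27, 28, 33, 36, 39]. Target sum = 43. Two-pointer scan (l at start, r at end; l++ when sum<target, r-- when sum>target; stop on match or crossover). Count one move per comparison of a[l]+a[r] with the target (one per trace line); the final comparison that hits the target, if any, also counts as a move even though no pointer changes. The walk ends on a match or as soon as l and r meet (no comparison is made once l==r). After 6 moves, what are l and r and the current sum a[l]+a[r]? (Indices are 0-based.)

l=5, r=14, sum=47

l=0 r=15: -8+39=31 <43, l++
l=1 r=15: -7+39=32 <43, l++
l=2 r=15: -2+39=37 <43, l++
l=3 r=15: 1+39=40 <43, l++
l=4 r=15: 3+39=42 <43, l++
l=5 r=15: 11+39=50 >43, r--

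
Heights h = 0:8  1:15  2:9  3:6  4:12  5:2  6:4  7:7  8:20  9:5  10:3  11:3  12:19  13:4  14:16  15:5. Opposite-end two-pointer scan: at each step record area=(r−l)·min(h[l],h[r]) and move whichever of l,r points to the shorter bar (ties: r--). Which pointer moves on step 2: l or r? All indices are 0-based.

[0,15] min(8,5)*15=75 best=75 * → r--
[0,14] min(8,16)*14=112 best=112 * → l++

l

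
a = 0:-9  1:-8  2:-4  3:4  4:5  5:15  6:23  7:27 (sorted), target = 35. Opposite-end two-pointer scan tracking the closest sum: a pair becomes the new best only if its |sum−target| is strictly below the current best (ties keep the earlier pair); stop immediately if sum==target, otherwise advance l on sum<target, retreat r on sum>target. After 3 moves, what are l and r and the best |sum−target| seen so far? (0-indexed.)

[0,7] -9+27=18 d=17 * → l++
[1,7] -8+27=19 d=16 * → l++
[2,7] -4+27=23 d=12 * → l++

l=3, r=7, best |Δ|=12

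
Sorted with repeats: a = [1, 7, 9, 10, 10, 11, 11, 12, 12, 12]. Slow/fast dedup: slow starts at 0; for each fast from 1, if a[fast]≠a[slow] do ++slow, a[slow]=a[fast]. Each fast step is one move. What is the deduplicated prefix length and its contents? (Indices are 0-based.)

length 6; prefix = [1, 7, 9, 10, 11, 12]

slow=0 fast=1: a[fast]=7≠a[slow]=1 write a[1]=7, slow++,fast++
slow=1 fast=2: a[fast]=9≠a[slow]=7 write a[2]=9, slow++,fast++
slow=2 fast=3: a[fast]=10≠a[slow]=9 write a[3]=10, slow++,fast++
slow=3 fast=4: a[fast]=10=a[slow] dup, fast++
slow=3 fast=5: a[fast]=11≠a[slow]=10 write a[4]=11, slow++,fast++
slow=4 fast=6: a[fast]=11=a[slow] dup, fast++
slow=4 fast=7: a[fast]=12≠a[slow]=11 write a[5]=12, slow++,fast++
slow=5 fast=8: a[fast]=12=a[slow] dup, fast++
slow=5 fast=9: a[fast]=12=a[slow] dup, fast++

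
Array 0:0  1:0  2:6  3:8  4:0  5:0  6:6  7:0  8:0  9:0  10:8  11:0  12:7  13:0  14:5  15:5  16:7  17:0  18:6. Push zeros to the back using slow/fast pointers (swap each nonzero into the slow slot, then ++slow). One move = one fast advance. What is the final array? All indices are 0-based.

[6, 8, 6, 8, 7, 5, 5, 7, 6, 0, 0, 0, 0, 0, 0, 0, 0, 0, 0]

slow=0 fast=0: a[fast]=0, fast++
slow=0 fast=1: a[fast]=0, fast++
slow=0 fast=2: a[fast]=6≠0 swap→a[0]=6, slow++,fast++
slow=1 fast=3: a[fast]=8≠0 swap→a[1]=8, slow++,fast++
slow=2 fast=4: a[fast]=0, fast++
slow=2 fast=5: a[fast]=0, fast++
slow=2 fast=6: a[fast]=6≠0 swap→a[2]=6, slow++,fast++
slow=3 fast=7: a[fast]=0, fast++
slow=3 fast=8: a[fast]=0, fast++
slow=3 fast=9: a[fast]=0, fast++
slow=3 fast=10: a[fast]=8≠0 swap→a[3]=8, slow++,fast++
slow=4 fast=11: a[fast]=0, fast++
slow=4 fast=12: a[fast]=7≠0 swap→a[4]=7, slow++,fast++
slow=5 fast=13: a[fast]=0, fast++
slow=5 fast=14: a[fast]=5≠0 swap→a[5]=5, slow++,fast++
slow=6 fast=15: a[fast]=5≠0 swap→a[6]=5, slow++,fast++
slow=7 fast=16: a[fast]=7≠0 swap→a[7]=7, slow++,fast++
slow=8 fast=17: a[fast]=0, fast++
slow=8 fast=18: a[fast]=6≠0 swap→a[8]=6, slow++,fast++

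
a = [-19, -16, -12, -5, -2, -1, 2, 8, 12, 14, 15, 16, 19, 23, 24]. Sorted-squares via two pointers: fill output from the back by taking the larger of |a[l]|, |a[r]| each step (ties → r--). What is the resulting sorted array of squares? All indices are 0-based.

l=0 r=14: |-19|<=|24| out[14]=576, r--
l=0 r=13: |-19|<=|23| out[13]=529, r--
l=0 r=12: |-19|<=|19| out[12]=361, r--
l=0 r=11: |-19|>|16| out[11]=361, l++
l=1 r=11: |-16|<=|16| out[10]=256, r--
l=1 r=10: |-16|>|15| out[9]=256, l++
l=2 r=10: |-12|<=|15| out[8]=225, r--
l=2 r=9: |-12|<=|14| out[7]=196, r--
l=2 r=8: |-12|<=|12| out[6]=144, r--
l=2 r=7: |-12|>|8| out[5]=144, l++
l=3 r=7: |-5|<=|8| out[4]=64, r--
l=3 r=6: |-5|>|2| out[3]=25, l++
l=4 r=6: |-2|<=|2| out[2]=4, r--
l=4 r=5: |-2|>|-1| out[1]=4, l++
l=5 r=5: |-1|<=|-1| out[0]=1, r--

[1, 4, 4, 25, 64, 144, 144, 196, 225, 256, 256, 361, 361, 529, 576]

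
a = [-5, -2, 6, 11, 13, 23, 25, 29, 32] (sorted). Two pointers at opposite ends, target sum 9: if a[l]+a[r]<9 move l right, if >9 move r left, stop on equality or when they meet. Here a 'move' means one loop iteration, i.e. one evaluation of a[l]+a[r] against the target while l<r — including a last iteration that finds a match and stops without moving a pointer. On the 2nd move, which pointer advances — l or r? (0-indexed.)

r

[0,8] -5+32=27 >9 → r--
[0,7] -5+29=24 >9 → r--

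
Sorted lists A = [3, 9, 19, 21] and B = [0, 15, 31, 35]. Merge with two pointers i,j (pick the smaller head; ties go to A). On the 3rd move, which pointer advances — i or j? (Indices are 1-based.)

i

i=1 j=1: A[i]=3>B[j]=0 take 0, j++
i=1 j=2: A[i]=3<=B[j]=15 take 3, i++
i=2 j=2: A[i]=9<=B[j]=15 take 9, i++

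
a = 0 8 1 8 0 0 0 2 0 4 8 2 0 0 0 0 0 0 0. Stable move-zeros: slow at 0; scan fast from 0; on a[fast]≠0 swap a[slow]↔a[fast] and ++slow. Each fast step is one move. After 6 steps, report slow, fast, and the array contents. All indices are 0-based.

slow=3, fast=6, a=[8, 1, 8, 0, 0, 0, 0, 2, 0, 4, 8, 2, 0, 0, 0, 0, 0, 0, 0]

(s=0,f=0) a[fast]=0 → fast++
(s=0,f=1) a[fast]=8≠0 swap→a[0]=8 → slow++,fast++
(s=1,f=2) a[fast]=1≠0 swap→a[1]=1 → slow++,fast++
(s=2,f=3) a[fast]=8≠0 swap→a[2]=8 → slow++,fast++
(s=3,f=4) a[fast]=0 → fast++
(s=3,f=5) a[fast]=0 → fast++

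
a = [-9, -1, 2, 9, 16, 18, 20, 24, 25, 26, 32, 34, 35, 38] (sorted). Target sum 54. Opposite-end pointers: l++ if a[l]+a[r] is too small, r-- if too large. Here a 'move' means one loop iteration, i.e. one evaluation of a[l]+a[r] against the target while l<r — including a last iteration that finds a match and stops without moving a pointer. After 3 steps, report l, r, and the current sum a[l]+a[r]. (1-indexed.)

l=4, r=14, sum=47

l=1 r=14: -9+38=29 <54, l++
l=2 r=14: -1+38=37 <54, l++
l=3 r=14: 2+38=40 <54, l++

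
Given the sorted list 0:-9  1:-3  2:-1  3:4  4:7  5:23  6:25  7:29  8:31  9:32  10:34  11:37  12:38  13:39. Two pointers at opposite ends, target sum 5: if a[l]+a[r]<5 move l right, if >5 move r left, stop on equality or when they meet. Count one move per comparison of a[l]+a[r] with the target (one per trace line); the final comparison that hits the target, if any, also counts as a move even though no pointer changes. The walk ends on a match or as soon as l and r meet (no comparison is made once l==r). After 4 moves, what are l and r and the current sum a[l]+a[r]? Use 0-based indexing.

[0,13] -9+39=30 >5 → r--
[0,12] -9+38=29 >5 → r--
[0,11] -9+37=28 >5 → r--
[0,10] -9+34=25 >5 → r--

l=0, r=9, sum=23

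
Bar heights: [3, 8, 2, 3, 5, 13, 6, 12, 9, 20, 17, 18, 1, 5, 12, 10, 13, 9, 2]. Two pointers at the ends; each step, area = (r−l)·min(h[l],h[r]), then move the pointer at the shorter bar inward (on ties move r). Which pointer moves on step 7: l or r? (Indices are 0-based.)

l=0 r=18: min(3,2)*18=36 best=36 *, r--
l=0 r=17: min(3,9)*17=51 best=51 *, l++
l=1 r=17: min(8,9)*16=128 best=128 *, l++
l=2 r=17: min(2,9)*15=30 best=128, l++
l=3 r=17: min(3,9)*14=42 best=128, l++
l=4 r=17: min(5,9)*13=65 best=128, l++
l=5 r=17: min(13,9)*12=108 best=128, r--

r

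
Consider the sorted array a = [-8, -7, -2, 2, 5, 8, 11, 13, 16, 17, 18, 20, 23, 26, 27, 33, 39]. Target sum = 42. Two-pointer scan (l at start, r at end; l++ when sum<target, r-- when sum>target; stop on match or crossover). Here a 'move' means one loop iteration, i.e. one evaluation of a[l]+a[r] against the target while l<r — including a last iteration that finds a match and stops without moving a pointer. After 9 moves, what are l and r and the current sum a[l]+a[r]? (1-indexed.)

l=1 r=17: -8+39=31 <42, l++
l=2 r=17: -7+39=32 <42, l++
l=3 r=17: -2+39=37 <42, l++
l=4 r=17: 2+39=41 <42, l++
l=5 r=17: 5+39=44 >42, r--
l=5 r=16: 5+33=38 <42, l++
l=6 r=16: 8+33=41 <42, l++
l=7 r=16: 11+33=44 >42, r--
l=7 r=15: 11+27=38 <42, l++

l=8, r=15, sum=40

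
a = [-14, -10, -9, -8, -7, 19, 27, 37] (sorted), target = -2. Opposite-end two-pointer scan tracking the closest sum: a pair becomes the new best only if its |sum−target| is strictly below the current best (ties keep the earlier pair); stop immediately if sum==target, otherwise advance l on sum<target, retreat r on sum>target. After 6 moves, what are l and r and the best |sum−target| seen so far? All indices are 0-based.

l=3, r=4, best |Δ|=7

l=0 r=7: -14+37=23 d=25 *, r--
l=0 r=6: -14+27=13 d=15 *, r--
l=0 r=5: -14+19=5 d=7 *, r--
l=0 r=4: -14+-7=-21 d=19, l++
l=1 r=4: -10+-7=-17 d=15, l++
l=2 r=4: -9+-7=-16 d=14, l++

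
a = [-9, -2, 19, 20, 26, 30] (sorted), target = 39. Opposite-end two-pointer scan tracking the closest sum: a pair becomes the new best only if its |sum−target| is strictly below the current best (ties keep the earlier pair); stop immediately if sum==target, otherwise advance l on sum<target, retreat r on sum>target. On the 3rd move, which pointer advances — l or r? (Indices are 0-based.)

l=0 r=5: -9+30=21 d=18 *, l++
l=1 r=5: -2+30=28 d=11 *, l++
l=2 r=5: 19+30=49 d=10 *, r--

r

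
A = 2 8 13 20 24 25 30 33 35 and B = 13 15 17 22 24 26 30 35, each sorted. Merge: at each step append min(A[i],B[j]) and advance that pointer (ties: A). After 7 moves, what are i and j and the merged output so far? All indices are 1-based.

i=1 j=1: A[i]=2<=B[j]=13 take 2, i++
i=2 j=1: A[i]=8<=B[j]=13 take 8, i++
i=3 j=1: A[i]=13<=B[j]=13 take 13, i++
i=4 j=1: A[i]=20>B[j]=13 take 13, j++
i=4 j=2: A[i]=20>B[j]=15 take 15, j++
i=4 j=3: A[i]=20>B[j]=17 take 17, j++
i=4 j=4: A[i]=20<=B[j]=22 take 20, i++

i=5, j=4, merged so far=[2, 8, 13, 13, 15, 17, 20]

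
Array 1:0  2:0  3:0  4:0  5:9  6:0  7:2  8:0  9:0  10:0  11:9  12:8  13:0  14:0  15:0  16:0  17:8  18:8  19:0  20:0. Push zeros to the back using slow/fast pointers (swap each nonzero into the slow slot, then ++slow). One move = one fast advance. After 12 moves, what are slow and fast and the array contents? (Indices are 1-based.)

slow=1 fast=1: a[fast]=0, fast++
slow=1 fast=2: a[fast]=0, fast++
slow=1 fast=3: a[fast]=0, fast++
slow=1 fast=4: a[fast]=0, fast++
slow=1 fast=5: a[fast]=9≠0 swap→a[1]=9, slow++,fast++
slow=2 fast=6: a[fast]=0, fast++
slow=2 fast=7: a[fast]=2≠0 swap→a[2]=2, slow++,fast++
slow=3 fast=8: a[fast]=0, fast++
slow=3 fast=9: a[fast]=0, fast++
slow=3 fast=10: a[fast]=0, fast++
slow=3 fast=11: a[fast]=9≠0 swap→a[3]=9, slow++,fast++
slow=4 fast=12: a[fast]=8≠0 swap→a[4]=8, slow++,fast++

slow=5, fast=13, a=[9, 2, 9, 8, 0, 0, 0, 0, 0, 0, 0, 0, 0, 0, 0, 0, 8, 8, 0, 0]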